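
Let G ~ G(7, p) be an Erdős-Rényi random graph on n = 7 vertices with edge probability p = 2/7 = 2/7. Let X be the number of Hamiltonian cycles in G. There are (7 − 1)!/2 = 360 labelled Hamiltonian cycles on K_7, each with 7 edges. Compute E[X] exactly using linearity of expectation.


K_7 has (7 − 1)!/2 = 360 labelled Hamiltonian cycles.
For each such Hamiltonian cycle H, let X_H = 1 if all 7 edges of H are present in G. Then P[X_H = 1] = p^{7} = (2/7)^{7} = 128/823543.
Summing the indicators: E[X] = Σ_H E[X_H] = 360 · p^{7} = 360 · 128/823543 = 46080/823543.
Numerically: E[X] ≈ 0.05595.

E[X] = 360 · (2/7)^{7} = 46080/823543 ≈ 0.05595.


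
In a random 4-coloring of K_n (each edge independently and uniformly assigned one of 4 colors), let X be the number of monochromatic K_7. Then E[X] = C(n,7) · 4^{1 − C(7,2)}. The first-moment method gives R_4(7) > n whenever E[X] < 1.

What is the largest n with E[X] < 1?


We need C(n, 7) · 4^{1 − 21} < 1, i.e. C(n, 7) < 4^{21 − 1} = 1099511627776.
Check values of n near the boundary:
  n = 179: C(179, 7) = 1037437234460; 1037437234460 < 1099511627776? YES
  n = 180: C(180, 7) = 1079414463600; 1079414463600 < 1099511627776? YES
  n = 181: C(181, 7) = 1122839183400; 1122839183400 < 1099511627776? NO
  n = 182: C(182, 7) = 1167752750736; 1167752750736 < 1099511627776? NO
The largest n with C(n, 7) < 1099511627776 is n = 180 (where E[X] = 67463403975/68719476736 ≈ 0.98172). Hence R_4(7) > 180, i.e. R_4(7) ≥ 181.

Largest n = 180; hence R_4(7) > 180.


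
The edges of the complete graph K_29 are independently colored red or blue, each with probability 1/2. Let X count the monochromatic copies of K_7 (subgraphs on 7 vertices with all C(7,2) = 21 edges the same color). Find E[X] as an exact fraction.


Let X = Σ_S X_S over the C(29, 7) = 1560780 subsets S of size 7, where X_S = 1 if the K_7 on S is monochromatic.
For a fixed S, the K_7 on S has C(7, 2) = 21 edges. P[all 21 edges red] = (1/2)^21, and likewise for blue, so P[monochromatic] = 2·(1/2)^21 = 2^{1 − 21} = 1/1048576.
By linearity of expectation: E[X] = C(29, 7) · 2^{1 − 21} = 1560780 · 1/1048576 = 390195/262144.
Numerically: E[X] ≈ 1.488.

E[X] = C(29,7)·2^(1−C(7,2)) = 390195/262144 ≈ 1.488.


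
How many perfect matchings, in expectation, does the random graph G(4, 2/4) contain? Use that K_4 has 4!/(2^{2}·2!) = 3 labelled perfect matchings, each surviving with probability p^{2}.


K_4 has 4!/(2^{2}·2!) = 3 labelled perfect matchings.
For each such perfect matching H, let X_H = 1 if all 2 edges of H are present in G. Then P[X_H = 1] = p^{2} = (1/2)^{2} = 1/4.
By linearity: E[X] = Σ_H E[X_H] = 3 · p^{2} = 3 · 1/4 = 3/4.
Numerically: E[X] ≈ 0.75.

E[X] = 3 · (1/2)^{2} = 3/4 ≈ 0.75.


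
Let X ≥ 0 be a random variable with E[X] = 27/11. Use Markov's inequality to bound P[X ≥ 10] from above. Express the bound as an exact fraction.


μ = E[X] = 27/11, a = 10.
Markov: P[X ≥ 10] ≤ μ/a = (27/11)/10 = 27/110.
Numerically: ≈ 0.245.
(Since a = 10 > μ = 2.455, the bound 27/110 is < 1 and informative.)

P[X ≥ 10] ≤ 27/110 ≈ 0.245.


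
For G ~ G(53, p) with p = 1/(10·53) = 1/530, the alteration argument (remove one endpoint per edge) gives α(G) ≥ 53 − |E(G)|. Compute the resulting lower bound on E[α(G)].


E[|E(G)|] = C(53, 2)·p = 1378 · (1/530) = 13/5.
E[α(G)] ≥ n − E[|E(G)|] = 53 − 13/5 = 252/5.
Numerically: ≈ 50.400000.
(This is only a lower bound; the true E[α(G)] may be larger.)

E[α(G)] ≥ 252/5 ≈ 50.400000.


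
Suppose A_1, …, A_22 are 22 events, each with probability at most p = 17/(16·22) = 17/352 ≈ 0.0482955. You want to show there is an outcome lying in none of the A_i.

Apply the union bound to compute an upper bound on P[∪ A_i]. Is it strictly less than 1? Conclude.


Union bound: P[∪_{i=1}^{22} A_i] ≤ Σ_i P[A_i] ≤ 22·p = 22·(17/352) = 17/16.
Numerically: 17/16 ≈ 1.0625000.
Is 17/16 < 1? NO.
Since the bound 17/16 is ≥ 1, the union bound is uninformative here; it does NOT by itself certify existence.

22·p = 17/16 ≈ 1.0625000; existence NOT certified by the union bound.


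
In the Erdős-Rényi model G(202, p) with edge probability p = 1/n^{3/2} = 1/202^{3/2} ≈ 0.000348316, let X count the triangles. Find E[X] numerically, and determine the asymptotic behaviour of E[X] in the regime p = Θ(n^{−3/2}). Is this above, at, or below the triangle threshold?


Number of potential triangles: C(202, 3) = 1353400.
Each occurs with probability p³ ≈ (0.000348316)³ ≈ 4.22589632e-11.
By linearity: E[X] = C(202, 3)·p³ ≈ 1353400 · 4.22589632e-11 ≈ 0.000057.
Since α = 3/2 > 1, p = c/n^{3/2} = o(1/n) is below the triangle threshold p ~ 1/n. Asymptotically E[X] ~ (c³/6)·n^{3(1−α)} = (1³/6)·n^{-1.5} → 0, so by Markov's inequality G has no triangles w.h.p.

E[X] ≈ 0.000057; in regime p = Θ(1/n^{3/2}) E[X] tends to 0 (below the triangle threshold p ~ 1/n).


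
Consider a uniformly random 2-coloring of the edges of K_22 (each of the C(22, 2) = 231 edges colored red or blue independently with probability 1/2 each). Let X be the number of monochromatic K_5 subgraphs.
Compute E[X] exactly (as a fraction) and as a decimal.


Let X = Σ_S X_S over the C(22, 5) = 26334 subsets S of size 5, where X_S = 1 if the K_5 on S is monochromatic.
For a fixed S, the K_5 on S has C(5, 2) = 10 edges. P[all 10 edges red] = (1/2)^10, and likewise for blue, so P[monochromatic] = 2·(1/2)^10 = 2^{1 − 10} = 1/512.
Summing: E[X] = C(22, 5) · 2^{1 − 10} = 26334 · 1/512 = 13167/256.
Numerically: E[X] ≈ 51.433594.

E[X] = C(22,5)·2^(1−C(5,2)) = 13167/256 ≈ 51.433594.


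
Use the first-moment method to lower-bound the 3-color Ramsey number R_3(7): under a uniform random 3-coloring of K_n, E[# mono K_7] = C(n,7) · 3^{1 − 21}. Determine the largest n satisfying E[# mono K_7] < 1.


We need C(n, 7) · 3^{1 − 21} < 1, i.e. C(n, 7) < 3^{21 − 1} = 3486784401.
Check values of n near the boundary:
  n = 76: C(76, 7) = 2186189400; 2186189400 < 3486784401? YES
  n = 77: C(77, 7) = 2404808340; 2404808340 < 3486784401? YES
  n = 78: C(78, 7) = 2641902120; 2641902120 < 3486784401? YES
  n = 79: C(79, 7) = 2898753715; 2898753715 < 3486784401? YES
  n = 80: C(80, 7) = 3176716400; 3176716400 < 3486784401? YES
  n = 81: C(81, 7) = 3477216600; 3477216600 < 3486784401? YES
  n = 82: C(82, 7) = 3801756816; 3801756816 < 3486784401? NO
The largest n with C(n, 7) < 3486784401 is n = 81 (where E[X] = 42928600/43046721 ≈ 0.9972560). Hence R_3(7) > 81, i.e. R_3(7) ≥ 82.

Largest n = 81; hence R_3(7) > 81.


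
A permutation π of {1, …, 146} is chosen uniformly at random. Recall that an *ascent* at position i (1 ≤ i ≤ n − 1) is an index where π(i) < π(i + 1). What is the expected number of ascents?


Write X = Σ X_I over i = 1, …, 145, with X_I the indicator of one ascent.
There are 145 indicators.
For each fixed i, the pair (π(i), π(i+1)) is a uniformly random ordered pair of distinct values from {1, …, 146}; by symmetry P[π(i) < π(i+1)] = 1/2.
By linearity: E[X] = 145 · (1/2) = (146 − 1) · (1/2) = 145/2 ≈ 72.500000.

E[X] = 145/2 = 72.500000.


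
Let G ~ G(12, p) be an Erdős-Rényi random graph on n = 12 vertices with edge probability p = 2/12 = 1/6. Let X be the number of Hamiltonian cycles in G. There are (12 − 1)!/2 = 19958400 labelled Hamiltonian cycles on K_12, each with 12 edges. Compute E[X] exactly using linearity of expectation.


K_12 has (12 − 1)!/2 = 19958400 labelled Hamiltonian cycles.
For each such Hamiltonian cycle H, let X_H = 1 if all 12 edges of H are present in G. Then P[X_H = 1] = p^{12} = (1/6)^{12} = 1/2176782336.
By linearity: E[X] = Σ_H E[X_H] = 19958400 · p^{12} = 19958400 · 1/2176782336 = 1925/209952.
Numerically: E[X] ≈ 0.009169.

E[X] = 19958400 · (1/6)^{12} = 1925/209952 ≈ 0.009169.


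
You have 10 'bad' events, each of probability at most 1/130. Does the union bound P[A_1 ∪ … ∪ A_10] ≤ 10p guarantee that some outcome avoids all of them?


Union bound: P[∪_{i=1}^{10} A_i] ≤ Σ_i P[A_i] ≤ 10·p = 10·(1/130) = 1/13.
Numerically: 1/13 ≈ 0.07692.
Is 1/13 < 1? YES.
Since P[∪ A_i] ≤ 1/13 < 1, the complement has P[∩ A_i^c] ≥ 1 − 1/13 = 12/13 > 0, so some outcome avoids every A_i.

10·p = 1/13 ≈ 0.07692; existence CERTIFIED by the union bound.


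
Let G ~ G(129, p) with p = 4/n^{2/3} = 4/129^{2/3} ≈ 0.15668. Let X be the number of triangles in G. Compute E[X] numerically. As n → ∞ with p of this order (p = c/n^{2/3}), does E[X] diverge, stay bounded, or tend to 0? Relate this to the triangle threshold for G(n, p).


Number of potential triangles: C(129, 3) = 349504.
Each occurs with probability p³ ≈ (0.15668)³ ≈ 3.8459227e-03.
By linearity: E[X] = C(129, 3)·p³ ≈ 349504 · 3.8459227e-03 ≈ 1344.16537.
Since α = 2/3 < 1, p = c/n^{2/3} ≫ 1/n is above the triangle threshold p ~ 1/n. Asymptotically E[X] ~ (c³/6)·n^{3(1−α)} = (4³/6)·n^{1} → ∞; triangles are abundant w.h.p.

E[X] ≈ 1344.16537; in regime p = Θ(1/n^{2/3}) E[X] diverges (above the triangle threshold p ~ 1/n).


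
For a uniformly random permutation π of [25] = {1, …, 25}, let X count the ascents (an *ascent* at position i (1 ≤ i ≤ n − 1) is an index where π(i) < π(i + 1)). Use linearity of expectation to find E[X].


Write X = Σ X_I over i = 1, …, 24, with X_I the indicator of one ascent.
There are 24 indicators.
For each fixed i, the pair (π(i), π(i+1)) is a uniformly random ordered pair of distinct values from {1, …, 25}; by symmetry P[π(i) < π(i+1)] = 1/2.
By linearity: E[X] = 24 · (1/2) = (25 − 1) · (1/2) = 12 ≈ 12.000.

E[X] = 12 = 12.000.


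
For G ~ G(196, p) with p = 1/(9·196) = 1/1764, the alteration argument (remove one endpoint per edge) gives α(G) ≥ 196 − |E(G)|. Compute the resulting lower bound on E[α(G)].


E[|E(G)|] = C(196, 2)·p = 19110 · (1/1764) = 65/6.
E[α(G)] ≥ n − E[|E(G)|] = 196 − 65/6 = 1111/6.
Numerically: ≈ 185.1667.
(This is only a lower bound; the true E[α(G)] may be larger.)

E[α(G)] ≥ 1111/6 ≈ 185.1667.


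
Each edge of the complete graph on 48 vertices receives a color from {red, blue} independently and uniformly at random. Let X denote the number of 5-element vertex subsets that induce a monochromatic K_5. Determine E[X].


Let X = Σ_S X_S over the C(48, 5) = 1712304 subsets S of size 5, where X_S = 1 if the K_5 on S is monochromatic.
For a fixed S, the K_5 on S has C(5, 2) = 10 edges. P[all 10 edges red] = (1/2)^10, and likewise for blue, so P[monochromatic] = 2·(1/2)^10 = 2^{1 − 10} = 1/512.
By linearity of expectation: E[X] = C(48, 5) · 2^{1 − 10} = 1712304 · 1/512 = 107019/32.
Numerically: E[X] ≈ 3344.3438.

E[X] = C(48,5)·2^(1−C(5,2)) = 107019/32 ≈ 3344.3438.


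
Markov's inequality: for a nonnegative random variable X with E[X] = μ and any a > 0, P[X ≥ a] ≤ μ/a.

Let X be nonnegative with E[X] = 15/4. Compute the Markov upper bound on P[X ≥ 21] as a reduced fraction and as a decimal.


μ = E[X] = 15/4, a = 21.
Markov: P[X ≥ 21] ≤ μ/a = (15/4)/21 = 5/28.
Numerically: ≈ 0.178571.
(Since a = 21 > μ = 3.750000, the bound 5/28 is < 1 and informative.)

P[X ≥ 21] ≤ 5/28 ≈ 0.178571.


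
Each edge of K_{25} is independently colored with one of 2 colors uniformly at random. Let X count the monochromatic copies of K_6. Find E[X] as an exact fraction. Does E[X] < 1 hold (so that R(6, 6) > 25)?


E[X] = C(25, 6) · 2^{1 − 15} = 177100 · 2^{−14} = 177100/16384.
As a reduced fraction: E[X] = 44275/4096 ≈ 10.8093262.
Is E[X] < 1? NO.
Since E[X] ≥ 1, the first-moment bound is inconclusive at n = 25; it does NOT by itself certify R(6, 6) > 25.

E[X] = 44275/4096 ≈ 10.8093262; E[X] ≥ 1; first-moment method inconclusive here.


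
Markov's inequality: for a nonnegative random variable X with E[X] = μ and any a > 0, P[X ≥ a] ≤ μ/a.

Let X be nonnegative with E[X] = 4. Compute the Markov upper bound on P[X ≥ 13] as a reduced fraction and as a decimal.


μ = E[X] = 4, a = 13.
Markov: P[X ≥ 13] ≤ μ/a = (4)/13 = 4/13.
Numerically: ≈ 0.307692.
(Since a = 13 > μ = 4.000000, the bound 4/13 is < 1 and informative.)

P[X ≥ 13] ≤ 4/13 ≈ 0.307692.


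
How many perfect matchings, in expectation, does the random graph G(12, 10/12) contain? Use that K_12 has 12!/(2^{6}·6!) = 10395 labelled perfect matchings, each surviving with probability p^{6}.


K_12 has 12!/(2^{6}·6!) = 10395 labelled perfect matchings.
For each such perfect matching H, let X_H = 1 if all 6 edges of H are present in G. Then P[X_H = 1] = p^{6} = (5/6)^{6} = 15625/46656.
By linearity: E[X] = Σ_H E[X_H] = 10395 · p^{6} = 10395 · 15625/46656 = 6015625/1728.
Numerically: E[X] ≈ 3481.3.

E[X] = 10395 · (5/6)^{6} = 6015625/1728 ≈ 3481.3.


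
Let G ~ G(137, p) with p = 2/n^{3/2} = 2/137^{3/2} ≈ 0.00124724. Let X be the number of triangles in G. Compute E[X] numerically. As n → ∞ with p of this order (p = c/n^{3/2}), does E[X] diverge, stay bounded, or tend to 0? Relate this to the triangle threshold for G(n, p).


Number of potential triangles: C(137, 3) = 419220.
Each occurs with probability p³ ≈ (0.00124724)³ ≈ 1.94020418e-09.
By linearity: E[X] = C(137, 3)·p³ ≈ 419220 · 1.94020418e-09 ≈ 0.000813.
Since α = 3/2 > 1, p = c/n^{3/2} = o(1/n) is below the triangle threshold p ~ 1/n. Asymptotically E[X] ~ (c³/6)·n^{3(1−α)} = (2³/6)·n^{-1.5} → 0, so by Markov's inequality G has no triangles w.h.p.

E[X] ≈ 0.000813; in regime p = Θ(1/n^{3/2}) E[X] tends to 0 (below the triangle threshold p ~ 1/n).


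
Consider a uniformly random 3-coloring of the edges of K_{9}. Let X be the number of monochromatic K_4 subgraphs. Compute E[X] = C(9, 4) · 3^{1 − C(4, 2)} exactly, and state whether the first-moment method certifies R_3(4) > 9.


E[X] = C(9, 4) · 3^{1 − 6} = 126 · 3^{−5} = 126/243.
As a reduced fraction: E[X] = 14/27 ≈ 0.51852.
Is E[X] < 1? YES.
Since E[X] < 1, there exists a 3-coloring of K_{9} with no monochromatic K_4; hence R_3(4) > 9.

E[X] = 14/27 ≈ 0.51852; E[X] < 1, so R_3(4) > 9.


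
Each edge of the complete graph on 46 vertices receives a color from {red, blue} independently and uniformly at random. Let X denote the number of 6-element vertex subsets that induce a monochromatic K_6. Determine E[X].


Let X = Σ_S X_S over the C(46, 6) = 9366819 subsets S of size 6, where X_S = 1 if the K_6 on S is monochromatic.
For a fixed S, the K_6 on S has C(6, 2) = 15 edges. P[all 15 edges red] = (1/2)^15, and likewise for blue, so P[monochromatic] = 2·(1/2)^15 = 2^{1 − 15} = 1/16384.
Summing: E[X] = C(46, 6) · 2^{1 − 15} = 9366819 · 1/16384 = 9366819/16384.
Numerically: E[X] ≈ 571.7053.

E[X] = C(46,6)·2^(1−C(6,2)) = 9366819/16384 ≈ 571.7053.


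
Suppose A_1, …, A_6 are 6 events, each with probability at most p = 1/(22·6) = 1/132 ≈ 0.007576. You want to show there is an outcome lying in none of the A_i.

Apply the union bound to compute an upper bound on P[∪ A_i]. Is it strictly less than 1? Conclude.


Union bound: P[∪_{i=1}^{6} A_i] ≤ Σ_i P[A_i] ≤ 6·p = 6·(1/132) = 1/22.
Numerically: 1/22 ≈ 0.045455.
Is 1/22 < 1? YES.
Since P[∪ A_i] ≤ 1/22 < 1, the complement has P[∩ A_i^c] ≥ 1 − 1/22 = 21/22 > 0, so some outcome avoids every A_i.

6·p = 1/22 ≈ 0.045455; existence CERTIFIED by the union bound.


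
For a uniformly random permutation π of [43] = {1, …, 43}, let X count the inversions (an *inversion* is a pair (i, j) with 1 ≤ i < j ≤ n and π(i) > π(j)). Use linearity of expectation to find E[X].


Write X = Σ X_I over the C(43, 2) = 903 pairs i < j, with X_I the indicator of one inversion.
There are 903 indicators.
For each fixed pair i < j, the values π(i) and π(j) are two distinct elements of {1, …, 43} in uniformly random order; by symmetry P[π(i) > π(j)] = 1/2.
By linearity: E[X] = 903 · (1/2) = C(43, 2) · (1/2) = 903/2 = 903/2 ≈ 451.500.

E[X] = 903/2 = 451.500.


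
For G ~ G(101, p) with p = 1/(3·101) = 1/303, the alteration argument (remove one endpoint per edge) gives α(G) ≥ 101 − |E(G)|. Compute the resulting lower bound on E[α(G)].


E[|E(G)|] = C(101, 2)·p = 5050 · (1/303) = 50/3.
E[α(G)] ≥ n − E[|E(G)|] = 101 − 50/3 = 253/3.
Numerically: ≈ 84.3333.
(This is only a lower bound; the true E[α(G)] may be larger.)

E[α(G)] ≥ 253/3 ≈ 84.3333.


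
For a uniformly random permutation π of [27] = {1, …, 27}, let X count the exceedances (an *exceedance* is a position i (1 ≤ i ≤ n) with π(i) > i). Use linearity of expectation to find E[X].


Write X = Σ_{i=1}^{27} X_i, where X_i = 1_{π(i) > i}.
For each fixed i, π(i) is uniform over {1, …, 27} (marginal of a uniform permutation), so P[π(i) > i] = (n − i)/n. Summing: Σ_{i=1}^{27} (n − i)/n = (0 + 1 + … + 26)/27 = 27(27 − 1)/(2·27) = (27 − 1)/2.
Hence E[X] = Σ_{i=1}^{27} (27 − i)/27 = 13 ≈ 13.00000.

E[X] = 13 = 13.00000.


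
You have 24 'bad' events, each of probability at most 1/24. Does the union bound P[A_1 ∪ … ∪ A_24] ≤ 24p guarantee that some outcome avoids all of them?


Union bound: P[∪_{i=1}^{24} A_i] ≤ Σ_i P[A_i] ≤ 24·p = 24·(1/24) = 1.
Numerically: 1 ≈ 1.0000.
Is 1 < 1? NO.
Since the bound 1 is ≥ 1, the union bound is uninformative here; it does NOT by itself certify existence.

24·p = 1 ≈ 1.0000; existence NOT certified by the union bound.


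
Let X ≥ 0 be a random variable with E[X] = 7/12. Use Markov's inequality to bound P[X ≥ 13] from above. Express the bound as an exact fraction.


μ = E[X] = 7/12, a = 13.
Markov: P[X ≥ 13] ≤ μ/a = (7/12)/13 = 7/156.
Numerically: ≈ 0.044872.
(Since a = 13 > μ = 0.583333, the bound 7/156 is < 1 and informative.)

P[X ≥ 13] ≤ 7/156 ≈ 0.044872.


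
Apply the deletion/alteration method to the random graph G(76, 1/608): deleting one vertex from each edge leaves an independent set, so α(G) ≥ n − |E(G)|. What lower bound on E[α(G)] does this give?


E[|E(G)|] = C(76, 2)·p = 2850 · (1/608) = 75/16.
E[α(G)] ≥ n − E[|E(G)|] = 76 − 75/16 = 1141/16.
Numerically: ≈ 71.312.
(This is only a lower bound; the true E[α(G)] may be larger.)

E[α(G)] ≥ 1141/16 ≈ 71.312.


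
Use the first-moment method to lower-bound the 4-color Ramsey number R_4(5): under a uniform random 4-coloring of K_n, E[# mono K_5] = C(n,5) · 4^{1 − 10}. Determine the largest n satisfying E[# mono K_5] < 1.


We need C(n, 5) · 4^{1 − 10} < 1, i.e. C(n, 5) < 4^{10 − 1} = 262144.
Check values of n near the boundary:
  n = 27: C(27, 5) = 80730; 80730 < 262144? YES
  n = 28: C(28, 5) = 98280; 98280 < 262144? YES
  n = 29: C(29, 5) = 118755; 118755 < 262144? YES
  n = 30: C(30, 5) = 142506; 142506 < 262144? YES
  n = 31: C(31, 5) = 169911; 169911 < 262144? YES
  n = 32: C(32, 5) = 201376; 201376 < 262144? YES
  n = 33: C(33, 5) = 237336; 237336 < 262144? YES
  n = 34: C(34, 5) = 278256; 278256 < 262144? NO
  n = 35: C(35, 5) = 324632; 324632 < 262144? NO
The largest n with C(n, 5) < 262144 is n = 33 (where E[X] = 29667/32768 ≈ 0.9053650). Hence R_4(5) > 33, i.e. R_4(5) ≥ 34.

Largest n = 33; hence R_4(5) > 33.


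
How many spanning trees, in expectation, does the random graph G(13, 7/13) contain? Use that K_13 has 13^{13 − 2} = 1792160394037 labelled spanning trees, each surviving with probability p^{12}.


K_13 has 13^{13 − 2} = 1792160394037 labelled spanning trees.
For each such spanning tree H, let X_H = 1 if all 12 edges of H are present in G. Then P[X_H = 1] = p^{12} = (7/13)^{12} = 13841287201/23298085122481.
Summing the indicators: E[X] = Σ_H E[X_H] = 1792160394037 · p^{12} = 1792160394037 · 13841287201/23298085122481 = 13841287201/13.
Numerically: E[X] ≈ 1.065e+09.

E[X] = 1792160394037 · (7/13)^{12} = 13841287201/13 ≈ 1.065e+09.


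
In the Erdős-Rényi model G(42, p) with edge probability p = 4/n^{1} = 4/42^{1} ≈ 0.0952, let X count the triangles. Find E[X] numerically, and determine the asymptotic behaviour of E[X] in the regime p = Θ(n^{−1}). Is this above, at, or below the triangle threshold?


Number of potential triangles: C(42, 3) = 11480.
Each occurs with probability p³ ≈ (0.0952)³ ≈ 8.63838e-04.
By linearity: E[X] = C(42, 3)·p³ ≈ 11480 · 8.63838e-04 ≈ 9.917.
Here α = 1, so p = 4/n is exactly at the triangle threshold p ~ 1/n. Asymptotically E[X] → c³/6 = 4³/6 = 32/3 ≈ 10.667, a bounded constant. In this regime the triangle count is asymptotically Poisson(c³/6).

E[X] ≈ 9.917; in regime p = Θ(1/n^{1}) E[X] stays bounded (at the triangle threshold p ~ 1/n).


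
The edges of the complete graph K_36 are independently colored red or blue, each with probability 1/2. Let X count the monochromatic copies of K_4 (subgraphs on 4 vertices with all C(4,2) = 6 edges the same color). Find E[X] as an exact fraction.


Let X = Σ_S X_S over the C(36, 4) = 58905 subsets S of size 4, where X_S = 1 if the K_4 on S is monochromatic.
For a fixed S, the K_4 on S has C(4, 2) = 6 edges. P[all 6 edges red] = (1/2)^6, and likewise for blue, so P[monochromatic] = 2·(1/2)^6 = 2^{1 − 6} = 1/32.
Summing: E[X] = C(36, 4) · 2^{1 − 6} = 58905 · 1/32 = 58905/32.
Numerically: E[X] ≈ 1840.78125.

E[X] = C(36,4)·2^(1−C(4,2)) = 58905/32 ≈ 1840.78125.


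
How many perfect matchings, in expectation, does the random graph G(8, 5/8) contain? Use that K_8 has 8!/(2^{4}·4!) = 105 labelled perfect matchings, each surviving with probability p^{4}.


K_8 has 8!/(2^{4}·4!) = 105 labelled perfect matchings.
For each such perfect matching H, let X_H = 1 if all 4 edges of H are present in G. Then P[X_H = 1] = p^{4} = (5/8)^{4} = 625/4096.
Summing the indicators: E[X] = Σ_H E[X_H] = 105 · p^{4} = 105 · 625/4096 = 65625/4096.
Numerically: E[X] ≈ 16.0217.

E[X] = 105 · (5/8)^{4} = 65625/4096 ≈ 16.0217.


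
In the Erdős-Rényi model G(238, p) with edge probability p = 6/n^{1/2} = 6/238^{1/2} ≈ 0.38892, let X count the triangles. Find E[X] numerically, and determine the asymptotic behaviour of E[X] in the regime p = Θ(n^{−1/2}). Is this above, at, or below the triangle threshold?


Number of potential triangles: C(238, 3) = 2218636.
Each occurs with probability p³ ≈ (0.38892)³ ≈ 5.8828573e-02.
By linearity: E[X] = C(238, 3)·p³ ≈ 2218636 · 5.8828573e-02 ≈ 130519.19040.
Since α = 1/2 < 1, p = c/n^{1/2} ≫ 1/n is above the triangle threshold p ~ 1/n. Asymptotically E[X] ~ (c³/6)·n^{3(1−α)} = (6³/6)·n^{1.5} → ∞; triangles are abundant w.h.p.

E[X] ≈ 130519.19040; in regime p = Θ(1/n^{1/2}) E[X] diverges (above the triangle threshold p ~ 1/n).


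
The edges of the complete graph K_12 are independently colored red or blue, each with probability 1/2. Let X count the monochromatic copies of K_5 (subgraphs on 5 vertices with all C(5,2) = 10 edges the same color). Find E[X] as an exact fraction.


Let X = Σ_S X_S over the C(12, 5) = 792 subsets S of size 5, where X_S = 1 if the K_5 on S is monochromatic.
For a fixed S, the K_5 on S has C(5, 2) = 10 edges. P[all 10 edges red] = (1/2)^10, and likewise for blue, so P[monochromatic] = 2·(1/2)^10 = 2^{1 − 10} = 1/512.
By linearity: E[X] = C(12, 5) · 2^{1 − 10} = 792 · 1/512 = 99/64.
Numerically: E[X] ≈ 1.54688.

E[X] = C(12,5)·2^(1−C(5,2)) = 99/64 ≈ 1.54688.


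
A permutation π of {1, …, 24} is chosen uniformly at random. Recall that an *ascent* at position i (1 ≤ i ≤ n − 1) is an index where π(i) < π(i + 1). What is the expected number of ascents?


Write X = Σ X_I over i = 1, …, 23, with X_I the indicator of one ascent.
There are 23 indicators.
For each fixed i, the pair (π(i), π(i+1)) is a uniformly random ordered pair of distinct values from {1, …, 24}; by symmetry P[π(i) < π(i+1)] = 1/2.
By linearity: E[X] = 23 · (1/2) = (24 − 1) · (1/2) = 23/2 ≈ 11.50000.

E[X] = 23/2 = 11.50000.


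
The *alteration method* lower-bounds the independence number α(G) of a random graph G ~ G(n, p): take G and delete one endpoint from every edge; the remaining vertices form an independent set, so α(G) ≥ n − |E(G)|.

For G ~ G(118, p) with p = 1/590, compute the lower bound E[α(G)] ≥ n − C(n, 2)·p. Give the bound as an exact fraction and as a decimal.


E[|E(G)|] = C(118, 2)·p = 6903 · (1/590) = 117/10.
E[α(G)] ≥ n − E[|E(G)|] = 118 − 117/10 = 1063/10.
Numerically: ≈ 106.300000.
(This is only a lower bound; the true E[α(G)] may be larger.)

E[α(G)] ≥ 1063/10 ≈ 106.300000.


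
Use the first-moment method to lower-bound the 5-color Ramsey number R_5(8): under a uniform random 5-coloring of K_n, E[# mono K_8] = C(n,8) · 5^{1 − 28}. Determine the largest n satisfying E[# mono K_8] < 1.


We need C(n, 8) · 5^{1 − 28} < 1, i.e. C(n, 8) < 5^{28 − 1} = 7450580596923828125.
Check values of n near the boundary:
  n = 857: C(857, 8) = 6983854138365964575; 6983854138365964575 < 7450580596923828125? YES
  n = 858: C(858, 8) = 7049584530256467771; 7049584530256467771 < 7450580596923828125? YES
  n = 859: C(859, 8) = 7115855595170747139; 7115855595170747139 < 7450580596923828125? YES
  n = 860: C(860, 8) = 7182671140665308145; 7182671140665308145 < 7450580596923828125? YES
  n = 861: C(861, 8) = 7250034996615275865; 7250034996615275865 < 7450580596923828125? YES
  n = 862: C(862, 8) = 7317951015318931845; 7317951015318931845 < 7450580596923828125? YES
  n = 863: C(863, 8) = 7386423071602617757; 7386423071602617757 < 7450580596923828125? YES
  n = 864: C(864, 8) = 7455455062926006708; 7455455062926006708 < 7450580596923828125? NO
The largest n with C(n, 8) < 7450580596923828125 is n = 863 (where E[X] = 7386423071602617757/7450580596923828125 ≈ 0.991389). Hence R_5(8) > 863, i.e. R_5(8) ≥ 864.

Largest n = 863; hence R_5(8) > 863.


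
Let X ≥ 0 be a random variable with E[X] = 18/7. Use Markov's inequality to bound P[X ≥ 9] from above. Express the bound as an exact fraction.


μ = E[X] = 18/7, a = 9.
Markov: P[X ≥ 9] ≤ μ/a = (18/7)/9 = 2/7.
Numerically: ≈ 0.285714.
(Since a = 9 > μ = 2.571429, the bound 2/7 is < 1 and informative.)

P[X ≥ 9] ≤ 2/7 ≈ 0.285714.


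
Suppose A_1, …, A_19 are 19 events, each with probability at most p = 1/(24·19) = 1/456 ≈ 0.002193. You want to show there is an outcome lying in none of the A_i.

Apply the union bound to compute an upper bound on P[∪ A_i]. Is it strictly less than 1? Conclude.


Union bound: P[∪_{i=1}^{19} A_i] ≤ Σ_i P[A_i] ≤ 19·p = 19·(1/456) = 1/24.
Numerically: 1/24 ≈ 0.041667.
Is 1/24 < 1? YES.
Since P[∪ A_i] ≤ 1/24 < 1, the complement has P[∩ A_i^c] ≥ 1 − 1/24 = 23/24 > 0, so some outcome avoids every A_i.

19·p = 1/24 ≈ 0.041667; existence CERTIFIED by the union bound.


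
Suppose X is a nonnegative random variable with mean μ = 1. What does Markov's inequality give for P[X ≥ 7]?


μ = E[X] = 1, a = 7.
Markov: P[X ≥ 7] ≤ μ/a = (1)/7 = 1/7.
Numerically: ≈ 0.143.
(Since a = 7 > μ = 1.000, the bound 1/7 is < 1 and informative.)

P[X ≥ 7] ≤ 1/7 ≈ 0.143.


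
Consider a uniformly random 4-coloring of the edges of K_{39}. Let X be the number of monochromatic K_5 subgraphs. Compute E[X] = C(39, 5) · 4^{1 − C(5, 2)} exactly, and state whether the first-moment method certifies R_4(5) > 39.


E[X] = C(39, 5) · 4^{1 − 10} = 575757 · 4^{−9} = 575757/262144.
As a reduced fraction: E[X] = 575757/262144 ≈ 2.196339.
Is E[X] < 1? NO.
Since E[X] ≥ 1, the first-moment bound is inconclusive at n = 39; it does NOT by itself certify R_4(5) > 39.

E[X] = 575757/262144 ≈ 2.196339; E[X] ≥ 1; first-moment method inconclusive here.


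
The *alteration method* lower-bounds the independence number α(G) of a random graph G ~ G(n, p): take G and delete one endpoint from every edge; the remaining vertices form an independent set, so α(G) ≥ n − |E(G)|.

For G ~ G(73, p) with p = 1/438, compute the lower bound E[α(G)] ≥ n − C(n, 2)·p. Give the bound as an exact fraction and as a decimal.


E[|E(G)|] = C(73, 2)·p = 2628 · (1/438) = 6.
E[α(G)] ≥ n − E[|E(G)|] = 73 − 6 = 67.
Numerically: ≈ 67.000000.
(This is only a lower bound; the true E[α(G)] may be larger.)

E[α(G)] ≥ 67 ≈ 67.000000.


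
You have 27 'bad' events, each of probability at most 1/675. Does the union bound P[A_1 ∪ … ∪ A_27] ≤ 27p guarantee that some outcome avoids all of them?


Union bound: P[∪_{i=1}^{27} A_i] ≤ Σ_i P[A_i] ≤ 27·p = 27·(1/675) = 1/25.
Numerically: 1/25 ≈ 0.0400000.
Is 1/25 < 1? YES.
Since P[∪ A_i] ≤ 1/25 < 1, the complement has P[∩ A_i^c] ≥ 1 − 1/25 = 24/25 > 0, so some outcome avoids every A_i.

27·p = 1/25 ≈ 0.0400000; existence CERTIFIED by the union bound.


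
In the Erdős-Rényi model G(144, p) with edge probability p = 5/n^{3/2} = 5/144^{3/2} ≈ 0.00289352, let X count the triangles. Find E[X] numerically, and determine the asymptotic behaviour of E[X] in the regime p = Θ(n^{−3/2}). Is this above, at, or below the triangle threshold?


Number of potential triangles: C(144, 3) = 487344.
Each occurs with probability p³ ≈ (0.00289352)³ ≈ 2.42258374e-08.
By linearity: E[X] = C(144, 3)·p³ ≈ 487344 · 2.42258374e-08 ≈ 0.011806.
Since α = 3/2 > 1, p = c/n^{3/2} = o(1/n) is below the triangle threshold p ~ 1/n. Asymptotically E[X] ~ (c³/6)·n^{3(1−α)} = (5³/6)·n^{-1.5} → 0, so by Markov's inequality G has no triangles w.h.p.

E[X] ≈ 0.011806; in regime p = Θ(1/n^{3/2}) E[X] tends to 0 (below the triangle threshold p ~ 1/n).


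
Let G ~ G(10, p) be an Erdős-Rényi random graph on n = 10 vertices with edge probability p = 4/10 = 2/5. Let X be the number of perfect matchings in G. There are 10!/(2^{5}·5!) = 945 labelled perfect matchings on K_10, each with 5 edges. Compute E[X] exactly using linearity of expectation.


K_10 has 10!/(2^{5}·5!) = 945 labelled perfect matchings.
For each such perfect matching H, let X_H = 1 if all 5 edges of H are present in G. Then P[X_H = 1] = p^{5} = (2/5)^{5} = 32/3125.
By linearity of expectation: E[X] = Σ_H E[X_H] = 945 · p^{5} = 945 · 32/3125 = 6048/625.
Numerically: E[X] ≈ 9.6768.

E[X] = 945 · (2/5)^{5} = 6048/625 ≈ 9.6768.


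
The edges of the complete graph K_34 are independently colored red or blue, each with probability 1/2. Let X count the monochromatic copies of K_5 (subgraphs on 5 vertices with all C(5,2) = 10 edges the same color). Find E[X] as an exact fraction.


Let X = Σ_S X_S over the C(34, 5) = 278256 subsets S of size 5, where X_S = 1 if the K_5 on S is monochromatic.
For a fixed S, the K_5 on S has C(5, 2) = 10 edges. P[all 10 edges red] = (1/2)^10, and likewise for blue, so P[monochromatic] = 2·(1/2)^10 = 2^{1 − 10} = 1/512.
By linearity of expectation: E[X] = C(34, 5) · 2^{1 − 10} = 278256 · 1/512 = 17391/32.
Numerically: E[X] ≈ 543.468750.

E[X] = C(34,5)·2^(1−C(5,2)) = 17391/32 ≈ 543.468750.


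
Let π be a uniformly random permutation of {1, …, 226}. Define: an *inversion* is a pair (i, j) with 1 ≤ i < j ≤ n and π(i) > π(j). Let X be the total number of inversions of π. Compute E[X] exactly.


Write X = Σ X_I over the C(226, 2) = 25425 pairs i < j, with X_I the indicator of one inversion.
There are 25425 indicators.
For each fixed pair i < j, the values π(i) and π(j) are two distinct elements of {1, …, 226} in uniformly random order; by symmetry P[π(i) > π(j)] = 1/2.
By linearity: E[X] = 25425 · (1/2) = C(226, 2) · (1/2) = 25425/2 = 25425/2 ≈ 12712.5000.

E[X] = 25425/2 = 12712.5000.


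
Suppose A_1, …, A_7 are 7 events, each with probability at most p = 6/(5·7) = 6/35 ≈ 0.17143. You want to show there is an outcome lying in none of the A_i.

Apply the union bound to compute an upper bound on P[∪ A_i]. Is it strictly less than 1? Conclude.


Union bound: P[∪_{i=1}^{7} A_i] ≤ Σ_i P[A_i] ≤ 7·p = 7·(6/35) = 6/5.
Numerically: 6/5 ≈ 1.20000.
Is 6/5 < 1? NO.
Since the bound 6/5 is ≥ 1, the union bound is uninformative here; it does NOT by itself certify existence.

7·p = 6/5 ≈ 1.20000; existence NOT certified by the union bound.


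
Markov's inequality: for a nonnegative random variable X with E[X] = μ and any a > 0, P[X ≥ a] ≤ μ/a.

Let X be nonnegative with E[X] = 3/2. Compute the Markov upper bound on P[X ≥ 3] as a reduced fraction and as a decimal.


μ = E[X] = 3/2, a = 3.
Markov: P[X ≥ 3] ≤ μ/a = (3/2)/3 = 1/2.
Numerically: ≈ 0.5000.
(Since a = 3 > μ = 1.5000, the bound 1/2 is < 1 and informative.)

P[X ≥ 3] ≤ 1/2 ≈ 0.5000.


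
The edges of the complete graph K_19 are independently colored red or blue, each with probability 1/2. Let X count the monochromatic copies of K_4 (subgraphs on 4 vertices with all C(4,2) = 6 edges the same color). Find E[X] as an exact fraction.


Let X = Σ_S X_S over the C(19, 4) = 3876 subsets S of size 4, where X_S = 1 if the K_4 on S is monochromatic.
For a fixed S, the K_4 on S has C(4, 2) = 6 edges. P[all 6 edges red] = (1/2)^6, and likewise for blue, so P[monochromatic] = 2·(1/2)^6 = 2^{1 − 6} = 1/32.
By linearity: E[X] = C(19, 4) · 2^{1 − 6} = 3876 · 1/32 = 969/8.
Numerically: E[X] ≈ 121.125.

E[X] = C(19,4)·2^(1−C(4,2)) = 969/8 ≈ 121.125.


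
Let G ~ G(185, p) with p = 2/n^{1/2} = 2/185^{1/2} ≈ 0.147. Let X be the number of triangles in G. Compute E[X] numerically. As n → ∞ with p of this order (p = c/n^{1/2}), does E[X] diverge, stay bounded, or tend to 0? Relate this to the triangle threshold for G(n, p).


Number of potential triangles: C(185, 3) = 1038220.
Each occurs with probability p³ ≈ (0.147)³ ≈ 3.179306e-03.
By linearity: E[X] = C(185, 3)·p³ ≈ 1038220 · 3.179306e-03 ≈ 3300.8196.
Since α = 1/2 < 1, p = c/n^{1/2} ≫ 1/n is above the triangle threshold p ~ 1/n. Asymptotically E[X] ~ (c³/6)·n^{3(1−α)} = (2³/6)·n^{1.5} → ∞; triangles are abundant w.h.p.

E[X] ≈ 3300.8196; in regime p = Θ(1/n^{1/2}) E[X] diverges (above the triangle threshold p ~ 1/n).


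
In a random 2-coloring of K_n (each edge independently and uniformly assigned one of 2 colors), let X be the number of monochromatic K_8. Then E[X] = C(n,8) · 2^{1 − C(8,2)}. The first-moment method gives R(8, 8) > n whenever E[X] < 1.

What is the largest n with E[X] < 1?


We need C(n, 8) · 2^{1 − 28} < 1, i.e. C(n, 8) < 2^{28 − 1} = 134217728.
Check values of n near the boundary:
  n = 38: C(38, 8) = 48903492; 48903492 < 134217728? YES
  n = 39: C(39, 8) = 61523748; 61523748 < 134217728? YES
  n = 40: C(40, 8) = 76904685; 76904685 < 134217728? YES
  n = 41: C(41, 8) = 95548245; 95548245 < 134217728? YES
  n = 42: C(42, 8) = 118030185; 118030185 < 134217728? YES
  n = 43: C(43, 8) = 145008513; 145008513 < 134217728? NO
The largest n with C(n, 8) < 134217728 is n = 42 (where E[X] = 118030185/134217728 ≈ 0.87939). Hence R(8, 8) > 42, i.e. R(8, 8) ≥ 43.

Largest n = 42; hence R(8, 8) > 42.


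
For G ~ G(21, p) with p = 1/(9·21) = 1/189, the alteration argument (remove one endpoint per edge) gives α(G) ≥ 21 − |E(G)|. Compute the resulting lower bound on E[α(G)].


E[|E(G)|] = C(21, 2)·p = 210 · (1/189) = 10/9.
E[α(G)] ≥ n − E[|E(G)|] = 21 − 10/9 = 179/9.
Numerically: ≈ 19.889.
(This is only a lower bound; the true E[α(G)] may be larger.)

E[α(G)] ≥ 179/9 ≈ 19.889.


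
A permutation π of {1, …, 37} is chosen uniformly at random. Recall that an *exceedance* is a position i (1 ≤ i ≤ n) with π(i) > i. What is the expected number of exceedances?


Write X = Σ_{i=1}^{37} X_i, where X_i = 1_{π(i) > i}.
For each fixed i, π(i) is uniform over {1, …, 37} (marginal of a uniform permutation), so P[π(i) > i] = (n − i)/n. Summing: Σ_{i=1}^{37} (n − i)/n = (0 + 1 + … + 36)/37 = 37(37 − 1)/(2·37) = (37 − 1)/2.
Hence E[X] = Σ_{i=1}^{37} (37 − i)/37 = 18 ≈ 18.000.

E[X] = 18 = 18.000.


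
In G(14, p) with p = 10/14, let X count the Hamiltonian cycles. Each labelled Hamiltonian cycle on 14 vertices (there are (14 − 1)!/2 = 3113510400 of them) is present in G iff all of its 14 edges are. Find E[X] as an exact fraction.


K_14 has (14 − 1)!/2 = 3113510400 labelled Hamiltonian cycles.
For each such Hamiltonian cycle H, let X_H = 1 if all 14 edges of H are present in G. Then P[X_H = 1] = p^{14} = (5/7)^{14} = 6103515625/678223072849.
By linearity: E[X] = Σ_H E[X_H] = 3113510400 · p^{14} = 3113510400 · 6103515625/678223072849 = 2714765625000000000/96889010407.
Numerically: E[X] ≈ 2.80193e+07.

E[X] = 3113510400 · (5/7)^{14} = 2714765625000000000/96889010407 ≈ 2.80193e+07.


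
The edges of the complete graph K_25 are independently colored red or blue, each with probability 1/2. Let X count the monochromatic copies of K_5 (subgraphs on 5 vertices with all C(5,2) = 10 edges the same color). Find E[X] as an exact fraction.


Let X = Σ_S X_S over the C(25, 5) = 53130 subsets S of size 5, where X_S = 1 if the K_5 on S is monochromatic.
For a fixed S, the K_5 on S has C(5, 2) = 10 edges. P[all 10 edges red] = (1/2)^10, and likewise for blue, so P[monochromatic] = 2·(1/2)^10 = 2^{1 − 10} = 1/512.
By linearity of expectation: E[X] = C(25, 5) · 2^{1 − 10} = 53130 · 1/512 = 26565/256.
Numerically: E[X] ≈ 103.7695.

E[X] = C(25,5)·2^(1−C(5,2)) = 26565/256 ≈ 103.7695.


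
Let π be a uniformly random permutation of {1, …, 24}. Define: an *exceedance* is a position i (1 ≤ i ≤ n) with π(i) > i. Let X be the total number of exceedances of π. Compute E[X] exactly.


Write X = Σ_{i=1}^{24} X_i, where X_i = 1_{π(i) > i}.
For each fixed i, π(i) is uniform over {1, …, 24} (marginal of a uniform permutation), so P[π(i) > i] = (n − i)/n. Summing: Σ_{i=1}^{24} (n − i)/n = (0 + 1 + … + 23)/24 = 24(24 − 1)/(2·24) = (24 − 1)/2.
Hence E[X] = Σ_{i=1}^{24} (24 − i)/24 = 23/2 ≈ 11.500000.

E[X] = 23/2 = 11.500000.


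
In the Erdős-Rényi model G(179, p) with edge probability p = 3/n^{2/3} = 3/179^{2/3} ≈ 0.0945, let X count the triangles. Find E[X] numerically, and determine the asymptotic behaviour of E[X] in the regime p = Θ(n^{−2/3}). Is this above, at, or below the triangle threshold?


Number of potential triangles: C(179, 3) = 939929.
Each occurs with probability p³ ≈ (0.0945)³ ≈ 8.42670e-04.
By linearity: E[X] = C(179, 3)·p³ ≈ 939929 · 8.42670e-04 ≈ 792.050.
Since α = 2/3 < 1, p = c/n^{2/3} ≫ 1/n is above the triangle threshold p ~ 1/n. Asymptotically E[X] ~ (c³/6)·n^{3(1−α)} = (3³/6)·n^{1} → ∞; triangles are abundant w.h.p.

E[X] ≈ 792.050; in regime p = Θ(1/n^{2/3}) E[X] diverges (above the triangle threshold p ~ 1/n).


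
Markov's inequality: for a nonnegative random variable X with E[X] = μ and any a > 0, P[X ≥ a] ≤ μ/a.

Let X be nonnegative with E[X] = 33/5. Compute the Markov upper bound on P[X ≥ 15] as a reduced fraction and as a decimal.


μ = E[X] = 33/5, a = 15.
Markov: P[X ≥ 15] ≤ μ/a = (33/5)/15 = 11/25.
Numerically: ≈ 0.44000.
(Since a = 15 > μ = 6.60000, the bound 11/25 is < 1 and informative.)

P[X ≥ 15] ≤ 11/25 ≈ 0.44000.


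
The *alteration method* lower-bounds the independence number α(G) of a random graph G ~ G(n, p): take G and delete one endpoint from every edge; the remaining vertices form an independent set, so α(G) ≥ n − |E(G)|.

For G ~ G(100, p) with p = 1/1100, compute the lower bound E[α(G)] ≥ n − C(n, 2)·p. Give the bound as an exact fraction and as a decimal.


E[|E(G)|] = C(100, 2)·p = 4950 · (1/1100) = 9/2.
E[α(G)] ≥ n − E[|E(G)|] = 100 − 9/2 = 191/2.
Numerically: ≈ 95.500.
(This is only a lower bound; the true E[α(G)] may be larger.)

E[α(G)] ≥ 191/2 ≈ 95.500.


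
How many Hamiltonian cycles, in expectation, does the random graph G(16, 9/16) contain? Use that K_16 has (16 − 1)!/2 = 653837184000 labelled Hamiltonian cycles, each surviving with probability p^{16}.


K_16 has (16 − 1)!/2 = 653837184000 labelled Hamiltonian cycles.
For each such Hamiltonian cycle H, let X_H = 1 if all 16 edges of H are present in G. Then P[X_H = 1] = p^{16} = (9/16)^{16} = 1853020188851841/18446744073709551616.
By linearity: E[X] = Σ_H E[X_H] = 653837184000 · p^{16} = 653837184000 · 1853020188851841/18446744073709551616 = 1183177248216831945952875/18014398509481984.
Numerically: E[X] ≈ 6.568e+07.

E[X] = 653837184000 · (9/16)^{16} = 1183177248216831945952875/18014398509481984 ≈ 6.568e+07.
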